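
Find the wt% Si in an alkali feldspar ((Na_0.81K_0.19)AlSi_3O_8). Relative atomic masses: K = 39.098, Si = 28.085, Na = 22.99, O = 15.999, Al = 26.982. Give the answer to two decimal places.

Formula mass = 0.81·22.99 + 0.19·39.098 + 1·26.982 + 3·28.085 + 8·15.999 = 265.280 g/mol, of which 84.255 g is Si.
So Si makes up 84.255/265.280 = 0.3176 of the mass, i.e. 31.76%.

31.76 mass %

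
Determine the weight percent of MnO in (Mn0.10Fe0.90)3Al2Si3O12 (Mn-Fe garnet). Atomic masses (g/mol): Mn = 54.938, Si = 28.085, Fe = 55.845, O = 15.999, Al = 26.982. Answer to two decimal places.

4.28 wt%

M((Mn0.10Fe0.90)3Al2Si3O12) = 497.470 g/mol; M(MnO) = 70.937 g/mol.
Moles MnO per formula unit = 0.30 Mn ÷ 1 = 0.3000.
MnO fraction = (0.3000 × 70.937) / 497.470 = 21.281/497.470 = 0.0428.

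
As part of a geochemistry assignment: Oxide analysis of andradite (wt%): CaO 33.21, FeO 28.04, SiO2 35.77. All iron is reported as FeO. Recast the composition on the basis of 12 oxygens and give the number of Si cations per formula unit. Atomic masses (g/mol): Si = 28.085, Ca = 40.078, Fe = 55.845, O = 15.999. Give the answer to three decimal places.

33.21 wt% CaO ÷ 56.077 g/mol = 0.59222 mol, giving 0.59222 Ca and 0.59222 O.
28.04 wt% FeO ÷ 71.844 g/mol = 0.39029 mol, giving 0.39029 Fe and 0.39029 O.
35.77 wt% SiO2 ÷ 60.083 g/mol = 0.59534 mol, giving 0.59534 Si and 1.19068 O.
Oxygen sums to 2.17319; scaling by 12/2.17319 = 5.52184 puts the formula on 12 O.
Si: 0.59534 × 5.52184 = 3.287 atoms per formula unit.

3.287 Si apfu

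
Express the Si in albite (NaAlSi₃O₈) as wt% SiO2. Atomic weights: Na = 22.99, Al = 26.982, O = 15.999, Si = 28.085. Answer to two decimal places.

M(NaAlSi₃O₈) = 262.219 g/mol; M(SiO2) = 60.083 g/mol.
Moles SiO2 per formula unit = 3 Si ÷ 1 = 3.0000.
SiO2 fraction = (3.0000 × 60.083) / 262.219 = 180.249/262.219 = 0.6874.

68.74 wt%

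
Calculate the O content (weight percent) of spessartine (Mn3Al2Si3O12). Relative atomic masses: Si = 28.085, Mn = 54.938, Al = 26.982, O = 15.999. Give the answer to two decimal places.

38.78 weight percent

Molar mass of Mn3Al2Si3O12: 3×54.938 + 2×26.982 + 3×28.085 + 12×15.999 = 495.021 g/mol.
Mass of O per formula unit: 12 × 15.999 = 191.988 g.
Weight fraction O = 191.988 / 495.021 = 0.3878.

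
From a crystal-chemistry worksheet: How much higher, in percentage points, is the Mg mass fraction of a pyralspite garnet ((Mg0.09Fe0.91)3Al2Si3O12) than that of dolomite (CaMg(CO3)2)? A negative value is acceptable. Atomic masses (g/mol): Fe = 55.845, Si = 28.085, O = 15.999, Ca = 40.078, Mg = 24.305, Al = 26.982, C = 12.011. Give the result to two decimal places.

-11.84 percentage points

Mg in (Mg0.09Fe0.91)3Al2Si3O12: molar mass 489.226 g/mol; 0.27×24.305 = 6.562 g → 1.34 wt%.
Mg in CaMg(CO3)2: molar mass 184.399 g/mol; 1×24.305 = 24.305 g → 13.18 wt%.
Difference = 1.34 − 13.18 = -11.84 percentage points.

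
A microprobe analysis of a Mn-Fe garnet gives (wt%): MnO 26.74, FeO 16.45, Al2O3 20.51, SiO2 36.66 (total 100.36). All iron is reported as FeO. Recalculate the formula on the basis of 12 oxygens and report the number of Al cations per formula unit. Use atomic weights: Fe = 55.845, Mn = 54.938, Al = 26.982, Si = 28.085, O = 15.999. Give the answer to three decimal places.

1.987 Al apfu

MnO: 26.74/70.937 = 0.37695 mol → 0.37695 mol Mn, 0.37695 mol O.
FeO: 16.45/71.844 = 0.22897 mol → 0.22897 mol Fe, 0.22897 mol O.
Al2O3: 20.51/101.961 = 0.20116 mol → 0.40232 mol Al, 0.60348 mol O.
SiO2: 36.66/60.083 = 0.61016 mol → 0.61016 mol Si, 1.22032 mol O.
Total oxygen = 2.42972 mol. Normalization factor = 12/2.42972 = 4.93884.
Al per 12 O = 0.40232 × 4.93884 = 1.987.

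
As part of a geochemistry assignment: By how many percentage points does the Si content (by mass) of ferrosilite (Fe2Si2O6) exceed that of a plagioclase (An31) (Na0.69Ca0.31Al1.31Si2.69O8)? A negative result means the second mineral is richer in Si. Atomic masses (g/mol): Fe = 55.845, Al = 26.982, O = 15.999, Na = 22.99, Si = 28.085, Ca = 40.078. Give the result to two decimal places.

First mineral: 56.170 g Si in 263.854 g formula = 21.29 wt% Si.
Second mineral: 75.549 g Si in 267.174 g formula = 28.28 wt% Si.
21.29% − 28.28% gives a difference of -6.99 percentage points.

-6.99 percentage points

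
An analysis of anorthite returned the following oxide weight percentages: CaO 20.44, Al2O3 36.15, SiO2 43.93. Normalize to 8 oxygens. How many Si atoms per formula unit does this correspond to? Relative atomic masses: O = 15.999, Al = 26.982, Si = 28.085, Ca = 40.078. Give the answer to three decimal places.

2.024 Si apfu

CaO (M=56.077): mol = 0.36450; Ca = 0.36450, O = 0.36450.
Al2O3 (M=101.961): mol = 0.35455; Al = 0.70910, O = 1.06365.
SiO2 (M=60.083): mol = 0.73116; Si = 0.73116, O = 1.46232.
ΣO = 2.89047; factor = 8/ΣO = 2.76772.
Si apfu = 0.73116 × 2.76772 = 2.024.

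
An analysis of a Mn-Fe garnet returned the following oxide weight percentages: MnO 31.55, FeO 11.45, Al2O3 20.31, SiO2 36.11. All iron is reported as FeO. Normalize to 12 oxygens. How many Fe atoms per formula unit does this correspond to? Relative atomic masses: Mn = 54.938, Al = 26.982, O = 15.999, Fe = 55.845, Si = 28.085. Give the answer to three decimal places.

31.55 wt% MnO ÷ 70.937 g/mol = 0.44476 mol, giving 0.44476 Mn and 0.44476 O.
11.45 wt% FeO ÷ 71.844 g/mol = 0.15937 mol, giving 0.15937 Fe and 0.15937 O.
20.31 wt% Al2O3 ÷ 101.961 g/mol = 0.19919 mol, giving 0.39838 Al and 0.59757 O.
36.11 wt% SiO2 ÷ 60.083 g/mol = 0.60100 mol, giving 0.60100 Si and 1.20200 O.
Oxygen sums to 2.40370; scaling by 12/2.40370 = 4.99230 puts the formula on 12 O.
Fe: 0.15937 × 4.99230 = 0.796 atoms per formula unit.

0.796 Fe apfu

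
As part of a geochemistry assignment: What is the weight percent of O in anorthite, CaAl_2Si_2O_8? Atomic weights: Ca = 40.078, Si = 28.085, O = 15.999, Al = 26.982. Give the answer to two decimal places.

Formula mass = 1×40.078 + 2×26.982 + 2×28.085 + 8×15.999 = 278.204 g/mol, of which 127.992 g is O.
So O makes up 127.992/278.204 = 0.4601 of the mass, i.e. 46.01%.

46.01 wt%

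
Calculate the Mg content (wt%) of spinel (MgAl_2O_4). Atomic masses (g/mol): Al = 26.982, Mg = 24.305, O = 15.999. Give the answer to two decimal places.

17.08 wt%

Formula mass = 1*24.305 + 2*26.982 + 4*15.999 = 142.265 g/mol, of which 24.305 g is Mg.
So Mg makes up 24.305/142.265 = 0.1708 of the mass, i.e. 17.08%.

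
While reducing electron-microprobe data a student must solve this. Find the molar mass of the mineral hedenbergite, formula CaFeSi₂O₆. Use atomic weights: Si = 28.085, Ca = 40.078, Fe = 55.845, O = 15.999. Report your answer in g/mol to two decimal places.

The formula mass is the sum 1(40.078) + 1(55.845) + 2(28.085) + 6(15.999).

248.09 g/mol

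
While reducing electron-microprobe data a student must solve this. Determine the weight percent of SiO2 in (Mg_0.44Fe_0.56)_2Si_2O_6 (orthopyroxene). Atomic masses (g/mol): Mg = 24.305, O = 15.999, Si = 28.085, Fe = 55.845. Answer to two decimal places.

50.90 wt%

M((Mg_0.44Fe_0.56)_2Si_2O_6) = 236.099 g/mol; M(SiO2) = 60.083 g/mol.
Moles SiO2 per formula unit = 2 Si ÷ 1 = 2.0000.
SiO2 fraction = (2.0000 × 60.083) / 236.099 = 120.166/236.099 = 0.5090.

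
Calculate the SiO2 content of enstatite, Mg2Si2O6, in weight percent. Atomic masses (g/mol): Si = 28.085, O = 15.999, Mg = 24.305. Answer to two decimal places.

59.85 wt%

Formula mass = 200.774 g/mol.
2 Si → 2.0000 mol SiO2 per formula unit; M(SiO2) = 60.083, so SiO2 mass = 120.166 g.
120.166/200.774 × 100 = 59.85 wt%.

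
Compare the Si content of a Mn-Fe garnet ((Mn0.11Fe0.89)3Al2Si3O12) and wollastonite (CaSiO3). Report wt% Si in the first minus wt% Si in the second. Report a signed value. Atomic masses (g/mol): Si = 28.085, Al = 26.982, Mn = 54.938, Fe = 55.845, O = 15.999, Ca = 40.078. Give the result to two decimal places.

-7.24 percentage points

Si in (Mn0.11Fe0.89)3Al2Si3O12: molar mass 497.443 g/mol; 3×28.085 = 84.255 g → 16.94 wt%.
Si in CaSiO3: molar mass 116.160 g/mol; 1×28.085 = 28.085 g → 24.18 wt%.
Difference = 16.94 − 24.18 = -7.24 percentage points.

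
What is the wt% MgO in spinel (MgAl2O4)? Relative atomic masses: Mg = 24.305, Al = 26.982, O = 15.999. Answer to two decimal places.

M(MgAl2O4) = 142.265 g/mol; M(MgO) = 40.304 g/mol.
Moles MgO per formula unit = 1 Mg ÷ 1 = 1.0000.
MgO fraction = (1.0000 × 40.304) / 142.265 = 40.304/142.265 = 0.2833.

28.33 wt%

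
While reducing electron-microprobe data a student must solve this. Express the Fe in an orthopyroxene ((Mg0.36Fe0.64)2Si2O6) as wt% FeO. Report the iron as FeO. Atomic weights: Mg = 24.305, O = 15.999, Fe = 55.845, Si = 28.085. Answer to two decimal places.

38.13 wt%

Formula mass = 241.145 g/mol.
1.28 Fe → 1.2800 mol FeO per formula unit; M(FeO) = 71.844, so FeO mass = 91.960 g.
91.960/241.145 × 100 = 38.13 wt%.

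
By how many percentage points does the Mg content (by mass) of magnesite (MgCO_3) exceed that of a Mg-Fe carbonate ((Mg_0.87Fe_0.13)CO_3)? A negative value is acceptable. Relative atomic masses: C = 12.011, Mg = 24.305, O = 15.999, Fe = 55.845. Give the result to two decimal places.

Mg in MgCO_3: molar mass 84.313 g/mol; 1×24.305 = 24.305 g → 28.83 wt%.
Mg in (Mg_0.87Fe_0.13)CO_3: molar mass 88.413 g/mol; 0.87×24.305 = 21.145 g → 23.92 wt%.
Difference = 28.83 − 23.92 = 4.91 percentage points.

4.91 percentage points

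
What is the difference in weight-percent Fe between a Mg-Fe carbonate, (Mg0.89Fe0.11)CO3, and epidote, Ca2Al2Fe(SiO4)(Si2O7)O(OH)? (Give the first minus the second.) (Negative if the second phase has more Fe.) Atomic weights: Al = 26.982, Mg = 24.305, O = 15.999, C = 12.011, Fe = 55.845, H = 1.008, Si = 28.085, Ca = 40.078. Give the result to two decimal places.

M((Mg0.89Fe0.11)CO3) = 87.782 g/mol, so wt% Fe = 6.143/87.782 × 100 = 7.00%.
M(Ca2Al2Fe(SiO4)(Si2O7)O(OH)) = 483.215 g/mol, so wt% Fe = 55.845/483.215 × 100 = 11.56%.
7.00 − 11.56 = -4.56 pp.

-4.56 percentage points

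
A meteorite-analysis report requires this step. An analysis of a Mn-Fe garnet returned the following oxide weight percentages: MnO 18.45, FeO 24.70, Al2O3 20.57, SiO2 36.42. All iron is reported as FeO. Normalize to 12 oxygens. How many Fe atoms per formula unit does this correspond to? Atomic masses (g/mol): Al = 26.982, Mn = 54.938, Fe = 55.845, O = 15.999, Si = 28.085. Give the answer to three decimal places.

1.704 Fe apfu

MnO: 18.45/70.937 = 0.26009 mol → 0.26009 mol Mn, 0.26009 mol O.
FeO: 24.70/71.844 = 0.34380 mol → 0.34380 mol Fe, 0.34380 mol O.
Al2O3: 20.57/101.961 = 0.20174 mol → 0.40348 mol Al, 0.60522 mol O.
SiO2: 36.42/60.083 = 0.60616 mol → 0.60616 mol Si, 1.21232 mol O.
Total oxygen = 2.42143 mol. Normalization factor = 12/2.42143 = 4.95575.
Fe per 12 O = 0.34380 × 4.95575 = 1.704.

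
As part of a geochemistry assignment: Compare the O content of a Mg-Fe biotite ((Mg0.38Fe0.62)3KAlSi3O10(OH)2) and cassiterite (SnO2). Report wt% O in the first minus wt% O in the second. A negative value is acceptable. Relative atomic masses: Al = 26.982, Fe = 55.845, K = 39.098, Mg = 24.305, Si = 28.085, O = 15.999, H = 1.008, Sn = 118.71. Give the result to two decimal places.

19.11 percentage points

First mineral: 191.988 g O in 475.918 g formula = 40.34 wt% O.
Second mineral: 31.998 g O in 150.708 g formula = 21.23 wt% O.
40.34% − 21.23% gives a difference of 19.11 percentage points.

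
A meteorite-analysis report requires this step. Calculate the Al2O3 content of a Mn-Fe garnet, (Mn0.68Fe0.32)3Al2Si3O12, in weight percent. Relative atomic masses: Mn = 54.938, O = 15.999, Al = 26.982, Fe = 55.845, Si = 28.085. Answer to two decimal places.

Molar mass of (Mn0.68Fe0.32)3Al2Si3O12 = 2.04·54.938 + 0.96·55.845 + 2·26.982 + 3·28.085 + 12·15.999 = 495.892 g/mol.
Each formula unit contains 2 Al, equivalent to 2/2 = 1.0000 mol Al2O3.
M(Al2O3) = 2×26.982 + 3×15.999 = 101.961 g/mol.
Mass of Al2O3 per formula unit = 1.0000 × 101.961 = 101.961 g.
Al2O3 wt% = 101.961 / 495.892 × 100 = 20.56%.

20.56 wt%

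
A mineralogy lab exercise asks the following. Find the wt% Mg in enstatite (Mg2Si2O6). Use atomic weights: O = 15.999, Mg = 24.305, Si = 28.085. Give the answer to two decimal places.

Molar mass of Mg2Si2O6: 2·24.305 + 2·28.085 + 6·15.999 = 200.774 g/mol.
Mass of Mg per formula unit: 2 × 24.305 = 48.610 g.
Weight fraction Mg = 48.610 / 200.774 = 0.2421.

24.21 mass %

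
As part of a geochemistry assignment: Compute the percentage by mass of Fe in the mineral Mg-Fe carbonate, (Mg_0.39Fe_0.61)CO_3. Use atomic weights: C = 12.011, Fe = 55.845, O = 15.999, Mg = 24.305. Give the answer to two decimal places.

32.90 mass %

M((Mg_0.39Fe_0.61)CO_3) = 103.552 g/mol.
Fe contributes 0.61 × 55.845 = 34.065 g per mole.
34.065/103.552 = 0.3290 → 32.90%.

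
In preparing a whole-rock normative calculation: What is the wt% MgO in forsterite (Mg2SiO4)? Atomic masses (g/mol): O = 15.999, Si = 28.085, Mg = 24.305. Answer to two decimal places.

57.29 wt%

M(Mg2SiO4) = 140.691 g/mol; M(MgO) = 40.304 g/mol.
Moles MgO per formula unit = 2 Mg ÷ 1 = 2.0000.
MgO fraction = (2.0000 × 40.304) / 140.691 = 80.608/140.691 = 0.5729.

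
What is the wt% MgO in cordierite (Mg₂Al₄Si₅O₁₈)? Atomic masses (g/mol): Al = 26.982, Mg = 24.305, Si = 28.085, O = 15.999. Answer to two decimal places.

13.78 wt%

Formula mass = 584.945 g/mol.
2 Mg → 2.0000 mol MgO per formula unit; M(MgO) = 40.304, so MgO mass = 80.608 g.
80.608/584.945 × 100 = 13.78 wt%.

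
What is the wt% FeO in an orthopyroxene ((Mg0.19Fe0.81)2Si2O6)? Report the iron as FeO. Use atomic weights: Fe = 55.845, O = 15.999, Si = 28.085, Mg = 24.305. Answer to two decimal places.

46.21 wt%

Formula mass = 251.869 g/mol.
1.62 Fe → 1.6200 mol FeO per formula unit; M(FeO) = 71.844, so FeO mass = 116.387 g.
116.387/251.869 × 100 = 46.21 wt%.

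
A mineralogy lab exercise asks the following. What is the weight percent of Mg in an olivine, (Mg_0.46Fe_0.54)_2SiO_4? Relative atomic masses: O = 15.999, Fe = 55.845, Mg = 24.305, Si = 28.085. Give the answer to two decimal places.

Formula mass = 0.92*24.305 + 1.08*55.845 + 1*28.085 + 4*15.999 = 174.754 g/mol, of which 22.361 g is Mg.
So Mg makes up 22.361/174.754 = 0.1280 of the mass, i.e. 12.80%.

12.80 wt%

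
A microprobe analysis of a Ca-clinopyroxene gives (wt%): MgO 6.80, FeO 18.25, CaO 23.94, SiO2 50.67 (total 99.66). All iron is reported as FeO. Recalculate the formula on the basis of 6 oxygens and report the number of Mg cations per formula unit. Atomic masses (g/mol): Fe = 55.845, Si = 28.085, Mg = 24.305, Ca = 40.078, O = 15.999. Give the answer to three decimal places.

0.399 Mg apfu

MgO (M=40.304): mol = 0.16872; Mg = 0.16872, O = 0.16872.
FeO (M=71.844): mol = 0.25402; Fe = 0.25402, O = 0.25402.
CaO (M=56.077): mol = 0.42691; Ca = 0.42691, O = 0.42691.
SiO2 (M=60.083): mol = 0.84333; Si = 0.84333, O = 1.68666.
ΣO = 2.53631; factor = 6/ΣO = 2.36564.
Mg apfu = 0.16872 × 2.36564 = 0.399.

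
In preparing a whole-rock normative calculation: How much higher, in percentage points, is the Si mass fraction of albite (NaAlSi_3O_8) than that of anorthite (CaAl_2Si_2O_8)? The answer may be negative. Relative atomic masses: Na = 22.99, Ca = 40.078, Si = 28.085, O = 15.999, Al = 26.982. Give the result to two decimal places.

Si in NaAlSi_3O_8: molar mass 262.219 g/mol; 3×28.085 = 84.255 g → 32.13 wt%.
Si in CaAl_2Si_2O_8: molar mass 278.204 g/mol; 2×28.085 = 56.170 g → 20.19 wt%.
Difference = 32.13 − 20.19 = 11.94 percentage points.

11.94 percentage points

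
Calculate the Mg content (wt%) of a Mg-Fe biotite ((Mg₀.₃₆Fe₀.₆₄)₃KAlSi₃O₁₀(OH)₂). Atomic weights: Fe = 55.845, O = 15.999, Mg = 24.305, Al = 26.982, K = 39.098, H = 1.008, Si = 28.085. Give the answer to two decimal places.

M((Mg₀.₃₆Fe₀.₆₄)₃KAlSi₃O₁₀(OH)₂) = 477.811 g/mol.
Mg contributes 1.08 × 24.305 = 26.249 g per mole.
26.249/477.811 = 0.0549 → 5.49%.

5.49 wt%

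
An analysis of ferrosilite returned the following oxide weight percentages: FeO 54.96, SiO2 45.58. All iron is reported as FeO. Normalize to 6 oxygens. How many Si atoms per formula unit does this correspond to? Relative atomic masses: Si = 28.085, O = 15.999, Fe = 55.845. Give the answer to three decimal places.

1.994 Si apfu

FeO: 54.96/71.844 = 0.76499 mol → 0.76499 mol Fe, 0.76499 mol O.
SiO2: 45.58/60.083 = 0.75862 mol → 0.75862 mol Si, 1.51724 mol O.
Total oxygen = 2.28223 mol. Normalization factor = 6/2.28223 = 2.62901.
Si per 6 O = 0.75862 × 2.62901 = 1.994.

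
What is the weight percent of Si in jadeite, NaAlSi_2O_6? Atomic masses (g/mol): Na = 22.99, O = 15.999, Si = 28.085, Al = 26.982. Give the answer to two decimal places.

Formula mass = 1·22.99 + 1·26.982 + 2·28.085 + 6·15.999 = 202.136 g/mol, of which 56.170 g is Si.
So Si makes up 56.170/202.136 = 0.2779 of the mass, i.e. 27.79%.

27.79 wt%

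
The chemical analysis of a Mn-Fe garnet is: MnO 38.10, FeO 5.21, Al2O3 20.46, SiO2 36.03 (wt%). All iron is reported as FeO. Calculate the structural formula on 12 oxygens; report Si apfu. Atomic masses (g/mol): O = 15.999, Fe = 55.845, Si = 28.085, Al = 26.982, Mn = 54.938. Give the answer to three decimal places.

2.985 Si apfu

MnO (M=70.937): mol = 0.53710; Mn = 0.53710, O = 0.53710.
FeO (M=71.844): mol = 0.07252; Fe = 0.07252, O = 0.07252.
Al2O3 (M=101.961): mol = 0.20066; Al = 0.40132, O = 0.60198.
SiO2 (M=60.083): mol = 0.59967; Si = 0.59967, O = 1.19934.
ΣO = 2.41094; factor = 12/ΣO = 4.97731.
Si apfu = 0.59967 × 4.97731 = 2.985.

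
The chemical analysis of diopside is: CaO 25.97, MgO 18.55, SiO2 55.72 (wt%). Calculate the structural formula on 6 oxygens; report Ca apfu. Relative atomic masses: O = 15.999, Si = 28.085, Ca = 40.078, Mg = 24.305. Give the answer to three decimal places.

1.000 Ca apfu

CaO: 25.97/56.077 = 0.46311 mol → 0.46311 mol Ca, 0.46311 mol O.
MgO: 18.55/40.304 = 0.46025 mol → 0.46025 mol Mg, 0.46025 mol O.
SiO2: 55.72/60.083 = 0.92738 mol → 0.92738 mol Si, 1.85476 mol O.
Total oxygen = 2.77812 mol. Normalization factor = 6/2.77812 = 2.15973.
Ca per 6 O = 0.46311 × 2.15973 = 1.000.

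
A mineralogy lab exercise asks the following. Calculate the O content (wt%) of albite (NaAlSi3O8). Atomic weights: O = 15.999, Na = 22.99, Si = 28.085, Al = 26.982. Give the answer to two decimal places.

48.81 wt%

M(NaAlSi3O8) = 262.219 g/mol.
O contributes 8 × 15.999 = 127.992 g per mole.
127.992/262.219 = 0.4881 → 48.81%.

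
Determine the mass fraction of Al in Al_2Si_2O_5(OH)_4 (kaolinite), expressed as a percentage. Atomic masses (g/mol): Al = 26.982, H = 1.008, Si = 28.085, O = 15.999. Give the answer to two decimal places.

M(Al_2Si_2O_5(OH)_4) = 258.157 g/mol.
Al contributes 2 × 26.982 = 53.964 g per mole.
53.964/258.157 = 0.2090 → 20.90%.

20.90 weight percent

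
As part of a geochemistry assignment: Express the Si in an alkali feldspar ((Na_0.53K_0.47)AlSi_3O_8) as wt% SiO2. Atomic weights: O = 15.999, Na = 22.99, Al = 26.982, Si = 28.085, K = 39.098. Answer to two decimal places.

M((Na_0.53K_0.47)AlSi_3O_8) = 269.790 g/mol; M(SiO2) = 60.083 g/mol.
Moles SiO2 per formula unit = 3 Si ÷ 1 = 3.0000.
SiO2 fraction = (3.0000 × 60.083) / 269.790 = 180.249/269.790 = 0.6681.

66.81 wt%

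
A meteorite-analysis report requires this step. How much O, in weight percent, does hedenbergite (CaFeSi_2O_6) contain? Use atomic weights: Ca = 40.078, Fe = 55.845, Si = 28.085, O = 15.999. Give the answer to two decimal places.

M(CaFeSi_2O_6) = 248.087 g/mol.
O contributes 6 × 15.999 = 95.994 g per mole.
95.994/248.087 = 0.3869 → 38.69%.

38.69 weight percent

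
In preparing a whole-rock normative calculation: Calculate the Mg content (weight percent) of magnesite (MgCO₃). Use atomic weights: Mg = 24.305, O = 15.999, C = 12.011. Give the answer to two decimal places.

M(MgCO₃) = 84.313 g/mol.
Mg contributes 1 × 24.305 = 24.305 g per mole.
24.305/84.313 = 0.2883 → 28.83%.

28.83 weight percent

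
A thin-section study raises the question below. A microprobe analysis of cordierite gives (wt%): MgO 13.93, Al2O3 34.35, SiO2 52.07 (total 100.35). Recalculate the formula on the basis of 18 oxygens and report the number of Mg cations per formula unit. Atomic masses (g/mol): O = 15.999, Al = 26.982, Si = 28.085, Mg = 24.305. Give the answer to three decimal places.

2.014 Mg apfu

MgO: 13.93/40.304 = 0.34562 mol → 0.34562 mol Mg, 0.34562 mol O.
Al2O3: 34.35/101.961 = 0.33689 mol → 0.67378 mol Al, 1.01067 mol O.
SiO2: 52.07/60.083 = 0.86663 mol → 0.86663 mol Si, 1.73326 mol O.
Total oxygen = 3.08955 mol. Normalization factor = 18/3.08955 = 5.82609.
Mg per 18 O = 0.34562 × 5.82609 = 2.014.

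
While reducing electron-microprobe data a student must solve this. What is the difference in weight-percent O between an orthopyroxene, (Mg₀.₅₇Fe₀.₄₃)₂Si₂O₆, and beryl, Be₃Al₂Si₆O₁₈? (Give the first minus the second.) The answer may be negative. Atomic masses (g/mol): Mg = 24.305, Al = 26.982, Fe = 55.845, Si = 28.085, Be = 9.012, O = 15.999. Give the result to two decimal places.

O in (Mg₀.₅₇Fe₀.₄₃)₂Si₂O₆: molar mass 227.898 g/mol; 6×15.999 = 95.994 g → 42.12 wt%.
O in Be₃Al₂Si₆O₁₈: molar mass 537.492 g/mol; 18×15.999 = 287.982 g → 53.58 wt%.
Difference = 42.12 − 53.58 = -11.46 percentage points.

-11.46 percentage points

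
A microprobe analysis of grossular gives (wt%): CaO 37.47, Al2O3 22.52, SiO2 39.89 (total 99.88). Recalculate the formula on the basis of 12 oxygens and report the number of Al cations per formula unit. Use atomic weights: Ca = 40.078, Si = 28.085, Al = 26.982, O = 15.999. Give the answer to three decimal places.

37.47 wt% CaO ÷ 56.077 g/mol = 0.66819 mol, giving 0.66819 Ca and 0.66819 O.
22.52 wt% Al2O3 ÷ 101.961 g/mol = 0.22087 mol, giving 0.44174 Al and 0.66261 O.
39.89 wt% SiO2 ÷ 60.083 g/mol = 0.66391 mol, giving 0.66391 Si and 1.32782 O.
Oxygen sums to 2.65862; scaling by 12/2.65862 = 4.51362 puts the formula on 12 O.
Al: 0.44174 × 4.51362 = 1.994 atoms per formula unit.

1.994 Al apfu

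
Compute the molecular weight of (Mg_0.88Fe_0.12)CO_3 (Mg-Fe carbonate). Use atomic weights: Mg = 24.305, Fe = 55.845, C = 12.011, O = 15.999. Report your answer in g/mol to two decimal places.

88.10 g/mol

Mg: 0.88 × 24.305 = 21.3884
Fe: 0.12 × 55.845 = 6.7014
C: 1 × 12.011 = 12.0110
O: 3 × 15.999 = 47.9970
Summing the contributions gives the formula mass.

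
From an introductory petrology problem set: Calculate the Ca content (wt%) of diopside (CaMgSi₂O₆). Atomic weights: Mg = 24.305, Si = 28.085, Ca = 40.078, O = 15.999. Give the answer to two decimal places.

M(CaMgSi₂O₆) = 216.547 g/mol.
Ca contributes 1 × 40.078 = 40.078 g per mole.
40.078/216.547 = 0.1851 → 18.51%.

18.51 wt%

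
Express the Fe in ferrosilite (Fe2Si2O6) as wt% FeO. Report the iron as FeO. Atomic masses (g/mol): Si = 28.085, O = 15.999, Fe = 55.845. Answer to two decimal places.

Molar mass of Fe2Si2O6 = 2*55.845 + 2*28.085 + 6*15.999 = 263.854 g/mol.
Each formula unit contains 2 Fe, equivalent to 2/1 = 2.0000 mol FeO.
M(FeO) = 1×55.845 + 1×15.999 = 71.844 g/mol.
Mass of FeO per formula unit = 2.0000 × 71.844 = 143.688 g.
FeO wt% = 143.688 / 263.854 × 100 = 54.46%.

54.46 wt%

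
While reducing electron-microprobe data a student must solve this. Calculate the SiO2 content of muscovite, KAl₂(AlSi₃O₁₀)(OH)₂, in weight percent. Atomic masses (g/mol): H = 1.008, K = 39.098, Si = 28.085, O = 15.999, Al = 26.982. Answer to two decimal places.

45.25 wt%

Molar mass of KAl₂(AlSi₃O₁₀)(OH)₂ = 1*39.098 + 3*26.982 + 3*28.085 + 12*15.999 + 2*1.008 = 398.303 g/mol.
Each formula unit contains 3 Si, equivalent to 3/1 = 3.0000 mol SiO2.
M(SiO2) = 1×28.085 + 2×15.999 = 60.083 g/mol.
Mass of SiO2 per formula unit = 3.0000 × 60.083 = 180.249 g.
SiO2 wt% = 180.249 / 398.303 × 100 = 45.25%.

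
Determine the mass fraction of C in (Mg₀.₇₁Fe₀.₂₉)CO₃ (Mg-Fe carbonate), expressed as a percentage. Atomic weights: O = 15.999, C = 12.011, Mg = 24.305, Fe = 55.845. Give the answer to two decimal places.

M((Mg₀.₇₁Fe₀.₂₉)CO₃) = 93.460 g/mol.
C contributes 1 × 12.011 = 12.011 g per mole.
12.011/93.460 = 0.1285 → 12.85%.

12.85 mass %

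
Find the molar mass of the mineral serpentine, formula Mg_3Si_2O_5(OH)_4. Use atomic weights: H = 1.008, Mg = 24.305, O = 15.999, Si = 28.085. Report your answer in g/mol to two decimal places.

Mg: 3 × 24.305 = 72.9150
Si: 2 × 28.085 = 56.1700
O: 9 × 15.999 = 143.9910
H: 4 × 1.008 = 4.0320
Summing the contributions gives the formula mass.

277.11 g/mol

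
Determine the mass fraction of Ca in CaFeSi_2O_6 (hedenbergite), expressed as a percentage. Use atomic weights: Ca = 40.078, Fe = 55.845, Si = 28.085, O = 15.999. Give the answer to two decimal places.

16.15 wt%

Molar mass of CaFeSi_2O_6: 1×40.078 + 1×55.845 + 2×28.085 + 6×15.999 = 248.087 g/mol.
Mass of Ca per formula unit: 1 × 40.078 = 40.078 g.
Weight fraction Ca = 40.078 / 248.087 = 0.1615.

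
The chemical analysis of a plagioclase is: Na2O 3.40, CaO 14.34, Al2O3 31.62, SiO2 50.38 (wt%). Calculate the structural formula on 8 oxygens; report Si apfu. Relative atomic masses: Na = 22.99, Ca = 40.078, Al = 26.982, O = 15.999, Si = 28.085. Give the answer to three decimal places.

3.40 wt% Na2O ÷ 61.979 g/mol = 0.05486 mol, giving 0.10972 Na and 0.05486 O.
14.34 wt% CaO ÷ 56.077 g/mol = 0.25572 mol, giving 0.25572 Ca and 0.25572 O.
31.62 wt% Al2O3 ÷ 101.961 g/mol = 0.31012 mol, giving 0.62024 Al and 0.93036 O.
50.38 wt% SiO2 ÷ 60.083 g/mol = 0.83851 mol, giving 0.83851 Si and 1.67702 O.
Oxygen sums to 2.91796; scaling by 8/2.91796 = 2.74164 puts the formula on 8 O.
Si: 0.83851 × 2.74164 = 2.299 atoms per formula unit.

2.299 Si apfu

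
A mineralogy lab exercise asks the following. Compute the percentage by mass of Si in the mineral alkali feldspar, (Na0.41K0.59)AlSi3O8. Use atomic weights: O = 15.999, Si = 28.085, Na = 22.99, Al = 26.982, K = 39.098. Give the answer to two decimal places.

31.01 mass %

Molar mass of (Na0.41K0.59)AlSi3O8: 0.41·22.99 + 0.59·39.098 + 1·26.982 + 3·28.085 + 8·15.999 = 271.723 g/mol.
Mass of Si per formula unit: 3 × 28.085 = 84.255 g.
Weight fraction Si = 84.255 / 271.723 = 0.3101.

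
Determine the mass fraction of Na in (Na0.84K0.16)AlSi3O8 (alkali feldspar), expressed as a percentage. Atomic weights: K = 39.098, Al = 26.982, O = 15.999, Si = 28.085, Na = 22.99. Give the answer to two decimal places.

7.29 mass %

Formula mass = 0.84*22.99 + 0.16*39.098 + 1*26.982 + 3*28.085 + 8*15.999 = 264.796 g/mol, of which 19.312 g is Na.
So Na makes up 19.312/264.796 = 0.0729 of the mass, i.e. 7.29%.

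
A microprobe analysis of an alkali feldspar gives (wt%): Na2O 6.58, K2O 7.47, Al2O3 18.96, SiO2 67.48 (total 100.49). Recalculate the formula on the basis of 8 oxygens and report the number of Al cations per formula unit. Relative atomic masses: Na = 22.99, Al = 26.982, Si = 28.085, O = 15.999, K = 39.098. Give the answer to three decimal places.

0.995 Al apfu

6.58 wt% Na2O ÷ 61.979 g/mol = 0.10616 mol, giving 0.21232 Na and 0.10616 O.
7.47 wt% K2O ÷ 94.195 g/mol = 0.07930 mol, giving 0.15860 K and 0.07930 O.
18.96 wt% Al2O3 ÷ 101.961 g/mol = 0.18595 mol, giving 0.37190 Al and 0.55785 O.
67.48 wt% SiO2 ÷ 60.083 g/mol = 1.12311 mol, giving 1.12311 Si and 2.24622 O.
Oxygen sums to 2.98953; scaling by 8/2.98953 = 2.67601 puts the formula on 8 O.
Al: 0.37190 × 2.67601 = 0.995 atoms per formula unit.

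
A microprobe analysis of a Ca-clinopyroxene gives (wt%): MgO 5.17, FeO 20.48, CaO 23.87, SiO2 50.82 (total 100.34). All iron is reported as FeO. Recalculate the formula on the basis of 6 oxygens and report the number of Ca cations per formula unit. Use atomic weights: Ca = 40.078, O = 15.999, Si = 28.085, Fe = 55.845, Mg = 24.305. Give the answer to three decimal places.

1.009 Ca apfu

MgO (M=40.304): mol = 0.12828; Mg = 0.12828, O = 0.12828.
FeO (M=71.844): mol = 0.28506; Fe = 0.28506, O = 0.28506.
CaO (M=56.077): mol = 0.42566; Ca = 0.42566, O = 0.42566.
SiO2 (M=60.083): mol = 0.84583; Si = 0.84583, O = 1.69166.
ΣO = 2.53066; factor = 6/ΣO = 2.37092.
Ca apfu = 0.42566 × 2.37092 = 1.009.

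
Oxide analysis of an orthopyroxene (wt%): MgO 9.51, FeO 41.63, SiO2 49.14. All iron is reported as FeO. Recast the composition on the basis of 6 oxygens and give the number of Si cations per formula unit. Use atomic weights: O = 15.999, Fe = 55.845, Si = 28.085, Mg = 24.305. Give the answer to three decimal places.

2.002 Si apfu

9.51 wt% MgO ÷ 40.304 g/mol = 0.23596 mol, giving 0.23596 Mg and 0.23596 O.
41.63 wt% FeO ÷ 71.844 g/mol = 0.57945 mol, giving 0.57945 Fe and 0.57945 O.
49.14 wt% SiO2 ÷ 60.083 g/mol = 0.81787 mol, giving 0.81787 Si and 1.63574 O.
Oxygen sums to 2.45115; scaling by 6/2.45115 = 2.44783 puts the formula on 6 O.
Si: 0.81787 × 2.44783 = 2.002 atoms per formula unit.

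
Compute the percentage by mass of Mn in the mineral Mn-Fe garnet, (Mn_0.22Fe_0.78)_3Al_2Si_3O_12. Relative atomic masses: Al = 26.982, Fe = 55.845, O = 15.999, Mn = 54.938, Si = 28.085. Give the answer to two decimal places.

7.29 weight percent

Formula mass = 0.66×54.938 + 2.34×55.845 + 2×26.982 + 3×28.085 + 12×15.999 = 497.143 g/mol, of which 36.259 g is Mn.
So Mn makes up 36.259/497.143 = 0.0729 of the mass, i.e. 7.29%.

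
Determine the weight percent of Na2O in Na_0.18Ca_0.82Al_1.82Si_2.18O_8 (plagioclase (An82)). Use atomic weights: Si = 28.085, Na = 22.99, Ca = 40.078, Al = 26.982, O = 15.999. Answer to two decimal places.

Molar mass of Na_0.18Ca_0.82Al_1.82Si_2.18O_8 = 0.18*22.99 + 0.82*40.078 + 1.82*26.982 + 2.18*28.085 + 8*15.999 = 275.327 g/mol.
Each formula unit contains 0.18 Na, equivalent to 0.18/2 = 0.0900 mol Na2O.
M(Na2O) = 2×22.99 + 1×15.999 = 61.979 g/mol.
Mass of Na2O per formula unit = 0.0900 × 61.979 = 5.578 g.
Na2O wt% = 5.578 / 275.327 × 100 = 2.03%.

2.03 wt%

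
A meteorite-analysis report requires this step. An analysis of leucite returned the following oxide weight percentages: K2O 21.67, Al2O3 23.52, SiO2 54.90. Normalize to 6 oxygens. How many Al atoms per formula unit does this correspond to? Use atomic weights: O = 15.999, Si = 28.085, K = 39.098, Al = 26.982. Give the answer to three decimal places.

1.007 Al apfu

K2O: 21.67/94.195 = 0.23005 mol → 0.46010 mol K, 0.23005 mol O.
Al2O3: 23.52/101.961 = 0.23068 mol → 0.46136 mol Al, 0.69204 mol O.
SiO2: 54.90/60.083 = 0.91374 mol → 0.91374 mol Si, 1.82748 mol O.
Total oxygen = 2.74957 mol. Normalization factor = 6/2.74957 = 2.18216.
Al per 6 O = 0.46136 × 2.18216 = 1.007.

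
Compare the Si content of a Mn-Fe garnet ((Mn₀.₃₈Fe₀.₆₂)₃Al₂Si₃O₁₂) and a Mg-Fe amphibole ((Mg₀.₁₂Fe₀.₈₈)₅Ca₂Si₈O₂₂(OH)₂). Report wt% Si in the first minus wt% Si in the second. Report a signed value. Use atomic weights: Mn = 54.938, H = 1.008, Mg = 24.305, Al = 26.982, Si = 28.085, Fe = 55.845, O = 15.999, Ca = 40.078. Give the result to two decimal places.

-6.66 percentage points

Si in (Mn₀.₃₈Fe₀.₆₂)₃Al₂Si₃O₁₂: molar mass 496.708 g/mol; 3×28.085 = 84.255 g → 16.96 wt%.
Si in (Mg₀.₁₂Fe₀.₈₈)₅Ca₂Si₈O₂₂(OH)₂: molar mass 951.129 g/mol; 8×28.085 = 224.680 g → 23.62 wt%.
Difference = 16.96 − 23.62 = -6.66 percentage points.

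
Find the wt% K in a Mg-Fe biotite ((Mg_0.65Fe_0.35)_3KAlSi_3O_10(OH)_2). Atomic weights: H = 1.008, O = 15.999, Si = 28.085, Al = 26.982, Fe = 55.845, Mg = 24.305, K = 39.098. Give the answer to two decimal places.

M((Mg_0.65Fe_0.35)_3KAlSi_3O_10(OH)_2) = 450.371 g/mol.
K contributes 1 × 39.098 = 39.098 g per mole.
39.098/450.371 = 0.0868 → 8.68%.

8.68 weight percent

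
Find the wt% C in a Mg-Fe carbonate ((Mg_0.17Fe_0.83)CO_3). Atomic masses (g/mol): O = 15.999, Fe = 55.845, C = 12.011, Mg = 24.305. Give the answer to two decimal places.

Formula mass = 0.17*24.305 + 0.83*55.845 + 1*12.011 + 3*15.999 = 110.491 g/mol, of which 12.011 g is C.
So C makes up 12.011/110.491 = 0.1087 of the mass, i.e. 10.87%.

10.87 weight percent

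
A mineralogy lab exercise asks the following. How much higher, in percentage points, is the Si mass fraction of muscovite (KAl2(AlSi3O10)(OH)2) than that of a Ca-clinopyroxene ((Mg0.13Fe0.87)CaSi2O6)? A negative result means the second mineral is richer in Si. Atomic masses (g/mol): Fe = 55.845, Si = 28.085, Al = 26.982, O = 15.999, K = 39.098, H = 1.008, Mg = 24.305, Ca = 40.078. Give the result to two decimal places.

First mineral: 84.255 g Si in 398.303 g formula = 21.15 wt% Si.
Second mineral: 56.170 g Si in 243.987 g formula = 23.02 wt% Si.
21.15% − 23.02% gives a difference of -1.87 percentage points.

-1.87 percentage points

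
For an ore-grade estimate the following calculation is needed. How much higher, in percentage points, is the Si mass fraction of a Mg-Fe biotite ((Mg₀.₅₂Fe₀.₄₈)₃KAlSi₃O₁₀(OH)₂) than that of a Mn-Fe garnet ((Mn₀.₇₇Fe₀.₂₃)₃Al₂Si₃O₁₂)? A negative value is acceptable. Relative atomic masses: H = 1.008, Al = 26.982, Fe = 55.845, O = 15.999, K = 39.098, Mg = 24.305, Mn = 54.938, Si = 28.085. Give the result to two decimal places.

First mineral: 84.255 g Si in 462.672 g formula = 18.21 wt% Si.
Second mineral: 84.255 g Si in 495.647 g formula = 17.00 wt% Si.
18.21% − 17.00% gives a difference of 1.21 percentage points.

1.21 percentage points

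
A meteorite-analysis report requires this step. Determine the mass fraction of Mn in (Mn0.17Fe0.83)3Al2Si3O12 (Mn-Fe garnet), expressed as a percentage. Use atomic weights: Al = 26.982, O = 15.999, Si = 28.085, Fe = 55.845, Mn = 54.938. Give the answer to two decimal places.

Molar mass of (Mn0.17Fe0.83)3Al2Si3O12: 0.51·54.938 + 2.49·55.845 + 2·26.982 + 3·28.085 + 12·15.999 = 497.279 g/mol.
Mass of Mn per formula unit: 0.51 × 54.938 = 28.018 g.
Weight fraction Mn = 28.018 / 497.279 = 0.0563.

5.63 mass %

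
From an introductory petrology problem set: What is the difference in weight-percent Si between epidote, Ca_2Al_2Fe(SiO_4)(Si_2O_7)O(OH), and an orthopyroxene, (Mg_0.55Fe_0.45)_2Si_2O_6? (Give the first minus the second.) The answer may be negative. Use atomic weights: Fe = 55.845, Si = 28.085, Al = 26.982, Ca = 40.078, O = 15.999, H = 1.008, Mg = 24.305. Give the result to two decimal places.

Si in Ca_2Al_2Fe(SiO_4)(Si_2O_7)O(OH): molar mass 483.215 g/mol; 3×28.085 = 84.255 g → 17.44 wt%.
Si in (Mg_0.55Fe_0.45)_2Si_2O_6: molar mass 229.160 g/mol; 2×28.085 = 56.170 g → 24.51 wt%.
Difference = 17.44 − 24.51 = -7.07 percentage points.

-7.07 percentage points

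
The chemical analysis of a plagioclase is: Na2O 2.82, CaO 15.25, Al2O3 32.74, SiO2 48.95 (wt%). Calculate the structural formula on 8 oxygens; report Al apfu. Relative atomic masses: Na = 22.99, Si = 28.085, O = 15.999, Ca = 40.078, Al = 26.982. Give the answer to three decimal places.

1.765 Al apfu

Na2O (M=61.979): mol = 0.04550; Na = 0.09100, O = 0.04550.
CaO (M=56.077): mol = 0.27195; Ca = 0.27195, O = 0.27195.
Al2O3 (M=101.961): mol = 0.32110; Al = 0.64220, O = 0.96330.
SiO2 (M=60.083): mol = 0.81471; Si = 0.81471, O = 1.62942.
ΣO = 2.91017; factor = 8/ΣO = 2.74898.
Al apfu = 0.64220 × 2.74898 = 1.765.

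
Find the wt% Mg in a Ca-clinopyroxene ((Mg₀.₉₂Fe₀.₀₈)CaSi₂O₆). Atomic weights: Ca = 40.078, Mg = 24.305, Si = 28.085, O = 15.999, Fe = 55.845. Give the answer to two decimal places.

Molar mass of (Mg₀.₉₂Fe₀.₀₈)CaSi₂O₆: 0.92*24.305 + 0.08*55.845 + 1*40.078 + 2*28.085 + 6*15.999 = 219.070 g/mol.
Mass of Mg per formula unit: 0.92 × 24.305 = 22.361 g.
Weight fraction Mg = 22.361 / 219.070 = 0.1021.

10.21 weight percent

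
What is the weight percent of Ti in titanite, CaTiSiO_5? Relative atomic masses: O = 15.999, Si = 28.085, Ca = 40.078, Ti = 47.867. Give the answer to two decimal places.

24.42 weight percent

M(CaTiSiO_5) = 196.025 g/mol.
Ti contributes 1 × 47.867 = 47.867 g per mole.
47.867/196.025 = 0.2442 → 24.42%.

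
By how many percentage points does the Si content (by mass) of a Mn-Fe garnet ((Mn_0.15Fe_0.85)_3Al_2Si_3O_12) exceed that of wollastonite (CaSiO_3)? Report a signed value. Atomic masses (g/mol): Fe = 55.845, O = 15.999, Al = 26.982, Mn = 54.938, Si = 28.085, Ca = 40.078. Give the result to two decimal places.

Si in (Mn_0.15Fe_0.85)_3Al_2Si_3O_12: molar mass 497.334 g/mol; 3×28.085 = 84.255 g → 16.94 wt%.
Si in CaSiO_3: molar mass 116.160 g/mol; 1×28.085 = 28.085 g → 24.18 wt%.
Difference = 16.94 − 24.18 = -7.24 percentage points.

-7.24 percentage points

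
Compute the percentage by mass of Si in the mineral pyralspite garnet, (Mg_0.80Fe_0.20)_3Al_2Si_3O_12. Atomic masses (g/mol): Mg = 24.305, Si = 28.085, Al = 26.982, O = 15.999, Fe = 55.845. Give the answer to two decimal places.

19.96 mass %

Molar mass of (Mg_0.80Fe_0.20)_3Al_2Si_3O_12: 2.40×24.305 + 0.60×55.845 + 2×26.982 + 3×28.085 + 12×15.999 = 422.046 g/mol.
Mass of Si per formula unit: 3 × 28.085 = 84.255 g.
Weight fraction Si = 84.255 / 422.046 = 0.1996.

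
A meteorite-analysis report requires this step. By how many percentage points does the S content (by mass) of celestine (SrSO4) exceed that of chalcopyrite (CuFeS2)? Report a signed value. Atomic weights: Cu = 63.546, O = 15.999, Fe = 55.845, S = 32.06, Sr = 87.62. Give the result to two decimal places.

M(SrSO4) = 183.676 g/mol, so wt% S = 32.060/183.676 × 100 = 17.45%.
M(CuFeS2) = 183.511 g/mol, so wt% S = 64.120/183.511 × 100 = 34.94%.
17.45 − 34.94 = -17.49 pp.

-17.49 percentage points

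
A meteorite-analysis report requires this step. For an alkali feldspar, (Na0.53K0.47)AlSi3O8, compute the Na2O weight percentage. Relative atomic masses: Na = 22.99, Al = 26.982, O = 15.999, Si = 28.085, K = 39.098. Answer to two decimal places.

6.09 wt%

M((Na0.53K0.47)AlSi3O8) = 269.790 g/mol; M(Na2O) = 61.979 g/mol.
Moles Na2O per formula unit = 0.53 Na ÷ 2 = 0.2650.
Na2O fraction = (0.2650 × 61.979) / 269.790 = 16.424/269.790 = 0.0609.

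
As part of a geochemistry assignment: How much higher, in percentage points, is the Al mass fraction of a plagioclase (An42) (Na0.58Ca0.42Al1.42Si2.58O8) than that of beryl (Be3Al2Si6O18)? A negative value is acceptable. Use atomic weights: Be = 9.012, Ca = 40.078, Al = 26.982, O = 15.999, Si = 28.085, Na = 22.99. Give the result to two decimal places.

4.21 percentage points

First mineral: 38.314 g Al in 268.933 g formula = 14.25 wt% Al.
Second mineral: 53.964 g Al in 537.492 g formula = 10.04 wt% Al.
14.25% − 10.04% gives a difference of 4.21 percentage points.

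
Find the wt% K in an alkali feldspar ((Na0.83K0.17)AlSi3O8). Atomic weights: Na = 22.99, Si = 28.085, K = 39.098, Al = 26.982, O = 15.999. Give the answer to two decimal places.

2.51 mass %

M((Na0.83K0.17)AlSi3O8) = 264.957 g/mol.
K contributes 0.17 × 39.098 = 6.647 g per mole.
6.647/264.957 = 0.0251 → 2.51%.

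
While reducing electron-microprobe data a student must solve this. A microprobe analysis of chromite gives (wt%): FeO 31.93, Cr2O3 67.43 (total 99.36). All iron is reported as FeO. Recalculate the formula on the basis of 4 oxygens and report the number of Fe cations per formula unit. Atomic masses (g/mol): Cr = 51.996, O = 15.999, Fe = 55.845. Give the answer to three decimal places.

FeO (M=71.844): mol = 0.44444; Fe = 0.44444, O = 0.44444.
Cr2O3 (M=151.989): mol = 0.44365; Cr = 0.88730, O = 1.33095.
ΣO = 1.77539; factor = 4/ΣO = 2.25303.
Fe apfu = 0.44444 × 2.25303 = 1.001.

1.001 Fe apfu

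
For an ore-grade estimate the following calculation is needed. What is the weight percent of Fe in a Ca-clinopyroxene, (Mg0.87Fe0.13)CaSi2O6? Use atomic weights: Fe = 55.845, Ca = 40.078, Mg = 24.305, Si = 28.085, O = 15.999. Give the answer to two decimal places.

3.29 mass %

Formula mass = 0.87×24.305 + 0.13×55.845 + 1×40.078 + 2×28.085 + 6×15.999 = 220.647 g/mol, of which 7.260 g is Fe.
So Fe makes up 7.260/220.647 = 0.0329 of the mass, i.e. 3.29%.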